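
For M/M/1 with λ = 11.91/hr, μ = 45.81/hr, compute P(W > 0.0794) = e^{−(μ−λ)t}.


W ~ Exponential(μ−λ) for M/M/1.
μ − λ = 45.81 − 11.91 = 33.9000
P(W > t) = e^{−(μ−λ)t} = e^{−2.6917} = 0.067768

Final: 0.067768


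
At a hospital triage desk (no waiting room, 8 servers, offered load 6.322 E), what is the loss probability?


B(c,a) = (a^c/c!) / Σ_{k=0}^{c} a^k/k!
a^8/8! = 63.287131
Σ terms (k=0..8): 1.00000 + 6.32200 + 19.98384 + 42.11262 + 66.55899 + 84.15719 + 88.67362 + 80.08495 + 63.28713 = 452.180339
B = 63.287131/452.180339 = 0.139960

Final: 0.139960


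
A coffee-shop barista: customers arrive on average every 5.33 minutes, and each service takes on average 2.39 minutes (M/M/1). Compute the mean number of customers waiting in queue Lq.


λ = 60/5.33 = 11.2570 /hr
μ = 60/2.39 = 25.1046 /hr
ρ = λ/μ = 11.2570/25.1046 = 0.4484
Lq = ρ²/(1−ρ) = 0.2011/0.5516 = 0.3645

Final: 0.3645


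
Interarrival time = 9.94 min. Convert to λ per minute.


λ = 1/(interarrival time) in consistent units.
1 minute = 1 min, so λ = 1/9.94 = 0.1006 per minute

Final: 0.1006 /min


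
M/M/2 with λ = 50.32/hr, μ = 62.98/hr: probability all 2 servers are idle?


a = λ/μ = 50.32/62.98 = 0.7990; ρ = a/c = 0.3995
Σ_{k=0}^{1} a^k/k! (terms k=0..1) = 1.00000 + 0.79898 = 1.79898
Tail: a^2/(2!(1−ρ)) = 0.63838/(2·0.6005) = 0.53153
P₀ = 1/(1.79898 + 0.53153) = 1/2.33051 = 0.429090

Final: 0.429090


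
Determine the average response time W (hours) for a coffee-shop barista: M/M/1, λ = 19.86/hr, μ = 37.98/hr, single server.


W = 1/(μ−λ) = 1/(37.98 − 19.86) = 1/18.12 = 0.05519 hr

Final: 0.05519 hr


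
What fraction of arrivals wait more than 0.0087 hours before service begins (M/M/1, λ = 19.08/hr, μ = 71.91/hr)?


ρ = 19.08/71.91 = 0.2653
P(Wq > t) = ρ·e^{−(μ−λ)t} = 0.2653·e^{−0.4596}
= 0.2653·0.631523 = 0.167563

Final: 0.167563


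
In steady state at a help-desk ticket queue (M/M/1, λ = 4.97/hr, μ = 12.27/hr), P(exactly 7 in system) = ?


ρ = 4.97/12.27 = 0.4051
P_n = (1−ρ)·ρ^n = (1 − 0.4051)·0.4051^7 = 0.5949·0.001789 = 0.001064

Final: 0.001064


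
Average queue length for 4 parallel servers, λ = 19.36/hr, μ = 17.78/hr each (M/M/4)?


a = λ/μ = 1.0889; ρ = a/4 = 0.2722
P₀ = 0.335873
Lq = P₀·a^c·ρ / (c!·(1−ρ)²) = 0.335873·1.40571·0.2722/(24·0.52967)
= 0.01011

Final: 0.01011


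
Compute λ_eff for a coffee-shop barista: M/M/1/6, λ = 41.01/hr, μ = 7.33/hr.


ρ = 5.5948; P_K = (1−ρ)ρ^6/(1−ρ^7) = 0.821268
λ_eff = λ(1 − P_K) = 41.01·(1 − 0.821268) = 41.01·0.178732 = 7.3298 /hr

Final: 7.3298 /hr


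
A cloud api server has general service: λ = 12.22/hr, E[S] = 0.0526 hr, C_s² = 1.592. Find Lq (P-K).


ρ = λ·E[S] = 12.22·0.0526 = 0.6428
Lq = ρ²(1+C_s²)/(2(1−ρ)) = 0.4132·(1+1.592)/(2·0.3572)
= 0.4132·2.5920/0.7145 = 1.49890

Final: 1.49890


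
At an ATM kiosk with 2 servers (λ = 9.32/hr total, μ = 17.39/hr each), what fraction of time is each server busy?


ρ = λ/(cμ) = 9.32/(2·17.39) = 9.32/34.78 = 0.2680

Final: 0.2680


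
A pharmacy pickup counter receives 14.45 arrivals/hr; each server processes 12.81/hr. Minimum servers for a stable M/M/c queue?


Stability requires cμ > λ ⇔ c > λ/μ.
λ/μ = 14.45/12.81 = 1.1280
Minimum integer c = ⌊1.1280⌋ + 1 = 2
Check: 2·12.81 = 25.62 > 14.45, while 1·12.81 = 12.81 ≤ 14.45

Final: 2 servers


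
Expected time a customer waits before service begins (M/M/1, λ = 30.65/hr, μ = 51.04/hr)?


ρ = 30.65/51.04 = 0.6005
Wq = ρ/(μ−λ) = 0.6005/(51.04 − 30.65) = 0.6005/20.39 = 0.02945 hr

Final: 0.02945 hr


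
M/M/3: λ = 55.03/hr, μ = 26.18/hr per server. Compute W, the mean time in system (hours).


a = 2.1020; ρ = 0.7007; P₀ = 0.095400
Lq = P₀·a^c·ρ/(c!(1−ρ)²) = 1.15471
Wq = Lq/λ = 1.15471/55.03 = 0.02098 hr
W = Wq + 1/μ = 0.02098 + 0.03820 = 0.05918 hr

Final: 0.05918 hr


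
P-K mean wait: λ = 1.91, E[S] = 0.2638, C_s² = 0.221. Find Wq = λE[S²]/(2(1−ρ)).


ρ = λ·E[S] = 1.91·0.2638 = 0.5039
E[S²] = E[S]²(1+C_s²) = 0.2638²·(1+0.221) = 0.084970
Wq = λ·E[S²]/(2(1−ρ)) = 1.91·0.084970/(2·0.4961) = 0.16355 hr

Final: 0.16355 hr


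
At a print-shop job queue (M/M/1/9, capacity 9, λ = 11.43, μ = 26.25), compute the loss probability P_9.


ρ = λ/μ = 11.43/26.25 = 0.4354
P_K = (1−ρ)ρ^K/(1−ρ^(K+1)) = (0.5646·0.0005627)/(1 − 0.0002450)
= 0.0003177/0.999755 = 0.0003177

Final: 0.0003177


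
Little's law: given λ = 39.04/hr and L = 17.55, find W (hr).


W = L/λ = 17.55/39.04 = 0.4495 hr

Final: 0.4495 hr


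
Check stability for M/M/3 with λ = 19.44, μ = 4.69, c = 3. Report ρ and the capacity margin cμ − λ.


Total capacity cμ = 3·4.69 = 14.07/hr
ρ = λ/(cμ) = 19.44/14.07 = 1.3817
Stable ⇔ ρ < 1: NO
Spare capacity = cμ − λ = 14.07 − 19.44 = -5.37/hr

Final: ρ = 1.3817; unstable; margin = -5.37/hr


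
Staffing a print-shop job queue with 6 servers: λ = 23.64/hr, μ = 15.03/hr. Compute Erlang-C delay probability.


a = λ/μ = 1.5729; ρ = a/6 = 0.2621
P₀ = 0.207382 (from M/M/c formula)
C(c,a) = [a^c/(c!(1−ρ))]·P₀ = [15.14018/(720·0.7379)]·0.207382
= 0.02850·0.207382 = 0.005910

Final: 0.005910


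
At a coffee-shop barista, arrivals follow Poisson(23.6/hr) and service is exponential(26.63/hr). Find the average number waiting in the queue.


ρ = 23.6/26.63 = 0.8862
Lq = ρ²/(1−ρ) = 0.7854/0.1138 = 6.9026

Final: 6.9026


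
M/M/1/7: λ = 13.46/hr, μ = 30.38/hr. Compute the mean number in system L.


ρ = 13.46/30.38 = 0.4431
L = ρ[1 − (K+1)ρ^K + Kρ^(K+1)] / [(1−ρ)(1−ρ^(K+1))]
Numerator: 0.4431·(1 − 8·0.003351 + 7·0.001485) = 0.435781
Denominator: (0.5569)·(0.998515) = 0.556118
L = 0.435781/0.556118 = 0.7836

Final: 0.7836


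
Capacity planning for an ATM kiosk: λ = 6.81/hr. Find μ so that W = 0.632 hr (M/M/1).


W = 1/(μ−λ) ⇒ μ − λ = 1/W = 1/0.632 = 1.5823
μ = λ + 1/W = 6.81 + 1.5823 = 8.3923 per hr

Final: 8.3923 /hr


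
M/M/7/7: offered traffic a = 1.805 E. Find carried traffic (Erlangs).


B(7,1.805) = 0.002038 (Erlang-B)
Carried load = a(1 − B) = 1.805·(1 − 0.002038) = 1.805·0.997962 = 1.8013 E

Final: 1.8013 Erlangs


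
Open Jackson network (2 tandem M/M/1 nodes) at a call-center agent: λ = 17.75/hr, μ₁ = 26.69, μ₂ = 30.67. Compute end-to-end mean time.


Each node sees arrival rate λ = 17.75/hr (tandem ⇒ throughput preserved).
W₁ = 1/(μ₁−λ) = 1/(26.69−17.75) = 0.11186 hr
W₂ = 1/(μ₂−λ) = 1/(30.67−17.75) = 0.07740 hr
W_total = W₁ + W₂ = 0.11186 + 0.07740 = 0.18926 hr

Final: 0.18926 hr


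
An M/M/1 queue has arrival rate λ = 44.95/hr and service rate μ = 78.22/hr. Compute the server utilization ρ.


ρ = λ/μ = 44.95/78.22 = 0.5747

Final: 0.5747


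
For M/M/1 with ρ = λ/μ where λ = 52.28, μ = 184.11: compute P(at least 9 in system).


ρ = 52.28/184.11 = 0.2840
P(N ≥ n) = ρ^n = 0.2840^9 = 0.00001200

Final: 0.00001200


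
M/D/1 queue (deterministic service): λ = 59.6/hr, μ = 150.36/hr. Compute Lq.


ρ = 59.6/150.36 = 0.3964
M/D/1: Lq = ρ²/(2(1−ρ)) = 0.1571/(2·0.6036) = 0.13015

Final: 0.13015


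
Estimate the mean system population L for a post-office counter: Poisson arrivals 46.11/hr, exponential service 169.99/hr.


ρ = λ/μ = 46.11/169.99 = 0.2713
L = ρ/(1−ρ) = 0.2713/(1 − 0.2713) = 0.2713/0.7287 = 0.3722

Final: 0.3722


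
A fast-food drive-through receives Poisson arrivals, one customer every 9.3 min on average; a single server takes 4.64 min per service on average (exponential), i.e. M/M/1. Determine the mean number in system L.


λ = 60/9.3 = 6.4516 /hr
μ = 60/4.64 = 12.9310 /hr
ρ = λ/μ = 6.4516/12.9310 = 0.4989
L = ρ/(1−ρ) = 0.4989/0.5011 = 0.9957

Final: 0.9957


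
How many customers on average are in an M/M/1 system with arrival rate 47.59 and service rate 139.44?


ρ = λ/μ = 47.59/139.44 = 0.3413
L = ρ/(1−ρ) = 0.3413/(1 − 0.3413) = 0.3413/0.6587 = 0.5181

Final: 0.5181


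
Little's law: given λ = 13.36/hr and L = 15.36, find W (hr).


W = L/λ = 15.36/13.36 = 1.1497 hr

Final: 1.1497 hr


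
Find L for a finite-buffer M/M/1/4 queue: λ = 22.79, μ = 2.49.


ρ = 22.79/2.49 = 9.1526
L = ρ[1 − (K+1)ρ^K + Kρ^(K+1)] / [(1−ρ)(1−ρ^(K+1))]
Numerator: 9.1526·(1 − 5·7017.459459 + 4·64228.072721) = 2030286.905177
Denominator: (-8.1526)·(-64227.072721) = 523618.303711
L = 2030286.905177/523618.303711 = 3.8774

Final: 3.8774


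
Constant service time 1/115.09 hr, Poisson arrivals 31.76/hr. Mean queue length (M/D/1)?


ρ = 31.76/115.09 = 0.2760
M/D/1: Lq = ρ²/(2(1−ρ)) = 0.07615/(2·0.7240) = 0.05259

Final: 0.05259


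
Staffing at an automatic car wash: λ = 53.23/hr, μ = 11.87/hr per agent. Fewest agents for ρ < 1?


Stability requires cμ > λ ⇔ c > λ/μ.
λ/μ = 53.23/11.87 = 4.4844
Minimum integer c = ⌊4.4844⌋ + 1 = 5
Check: 5·11.87 = 59.35 > 53.23, while 4·11.87 = 47.48 ≤ 53.23

Final: 5 servers


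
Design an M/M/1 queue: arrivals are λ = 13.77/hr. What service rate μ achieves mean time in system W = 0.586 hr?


W = 1/(μ−λ) ⇒ μ − λ = 1/W = 1/0.586 = 1.7065
μ = λ + 1/W = 13.77 + 1.7065 = 15.4765 per hr

Final: 15.4765 /hr


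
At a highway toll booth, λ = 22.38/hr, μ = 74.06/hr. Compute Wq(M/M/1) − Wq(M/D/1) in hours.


ρ = 22.38/74.06 = 0.3022
Wq(M/M/1) = ρ/(μ−λ) = 0.3022/51.68 = 0.005847 hr
Wq(M/D/1) = ρ/(2(μ−λ)) = 0.002924 hr
Savings = 0.005847 − 0.002924 = 0.002924 hr

Final: 0.002924 hr


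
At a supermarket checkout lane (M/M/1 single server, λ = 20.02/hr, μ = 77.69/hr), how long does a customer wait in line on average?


ρ = 20.02/77.69 = 0.2577
Wq = ρ/(μ−λ) = 0.2577/(77.69 − 20.02) = 0.2577/57.67 = 0.004468 hr

Final: 0.004468 hr


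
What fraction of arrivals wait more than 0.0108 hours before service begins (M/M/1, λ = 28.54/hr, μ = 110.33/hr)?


ρ = 28.54/110.33 = 0.2587
P(Wq > t) = ρ·e^{−(μ−λ)t} = 0.2587·e^{−0.8833}
= 0.2587·0.413403 = 0.106939

Final: 0.106939


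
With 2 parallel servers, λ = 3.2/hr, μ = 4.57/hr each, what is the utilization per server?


ρ = λ/(cμ) = 3.2/(2·4.57) = 3.2/9.14 = 0.3501

Final: 0.3501


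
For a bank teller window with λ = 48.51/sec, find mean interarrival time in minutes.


Mean interarrival time = 1/λ = 1/48.51 second = 0.02061 second
In minutes: 0.02061 × 0.0166667 = 0.0003436 min

Final: 0.0003436 min


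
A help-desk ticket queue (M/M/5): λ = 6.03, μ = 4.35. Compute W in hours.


a = 1.3862; ρ = 0.2772; P₀ = 0.249762
Lq = P₀·a^c·ρ/(c!(1−ρ)²) = 0.005654
Wq = Lq/λ = 0.005654/6.03 = 0.0009376 hr
W = Wq + 1/μ = 0.0009376 + 0.22989 = 0.23082 hr

Final: 0.23082 hr


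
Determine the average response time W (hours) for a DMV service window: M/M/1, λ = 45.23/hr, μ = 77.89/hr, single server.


W = 1/(μ−λ) = 1/(77.89 − 45.23) = 1/32.66 = 0.03062 hr

Final: 0.03062 hr


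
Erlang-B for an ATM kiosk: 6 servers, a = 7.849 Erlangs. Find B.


B(c,a) = (a^c/c!) / Σ_{k=0}^{c} a^k/k!
a^6/6! = 324.753229
Σ terms (k=0..6): 1.00000 + 7.84900 + 30.80340 + 80.59196 + 158.14158 + 248.25065 + 324.75323 = 851.389826
B = 324.753229/851.389826 = 0.381439

Final: 0.381439


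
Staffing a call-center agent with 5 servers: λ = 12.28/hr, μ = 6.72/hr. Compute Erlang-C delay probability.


a = λ/μ = 1.8274; ρ = a/5 = 0.3655
P₀ = 0.160094 (from M/M/c formula)
C(c,a) = [a^c/(c!(1−ρ))]·P₀ = [20.37725/(120·0.6345)]·0.160094
= 0.26762·0.160094 = 0.042844

Final: 0.042844


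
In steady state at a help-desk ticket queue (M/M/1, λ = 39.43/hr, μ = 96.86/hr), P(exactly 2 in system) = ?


ρ = 39.43/96.86 = 0.4071
P_n = (1−ρ)·ρ^n = (1 − 0.4071)·0.4071^2 = 0.5929·0.165716 = 0.098256

Final: 0.098256


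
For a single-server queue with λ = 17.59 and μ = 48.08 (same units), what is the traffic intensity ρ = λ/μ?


ρ = λ/μ = 17.59/48.08 = 0.3658

Final: 0.3658


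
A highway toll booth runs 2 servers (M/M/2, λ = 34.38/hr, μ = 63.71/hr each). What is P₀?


a = λ/μ = 34.38/63.71 = 0.5396; ρ = a/c = 0.2698
Σ_{k=0}^{1} a^k/k! (terms k=0..1) = 1.00000 + 0.53963 = 1.53963
Tail: a^2/(2!(1−ρ)) = 0.29120/(2·0.7302) = 0.19940
P₀ = 1/(1.53963 + 0.19940) = 1/1.73904 = 0.575031

Final: 0.575031


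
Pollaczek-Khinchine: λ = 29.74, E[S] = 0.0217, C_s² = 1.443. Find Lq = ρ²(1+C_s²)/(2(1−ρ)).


ρ = λ·E[S] = 29.74·0.0217 = 0.6454
Lq = ρ²(1+C_s²)/(2(1−ρ)) = 0.4165·(1+1.443)/(2·0.3546)
= 0.4165·2.4430/0.7093 = 1.43451

Final: 1.43451


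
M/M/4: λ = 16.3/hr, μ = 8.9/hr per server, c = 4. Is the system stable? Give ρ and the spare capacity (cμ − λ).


Total capacity cμ = 4·8.9 = 35.60/hr
ρ = λ/(cμ) = 16.3/35.60 = 0.4579
Stable ⇔ ρ < 1: YES
Spare capacity = cμ − λ = 35.60 − 16.3 = 19.30/hr

Final: ρ = 0.4579; stable; margin = 19.30/hr


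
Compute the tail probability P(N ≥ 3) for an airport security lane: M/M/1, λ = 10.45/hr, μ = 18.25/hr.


ρ = 10.45/18.25 = 0.5726
P(N ≥ n) = ρ^n = 0.5726^3 = 0.187741

Final: 0.187741


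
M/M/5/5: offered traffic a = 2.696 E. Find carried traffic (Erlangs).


B(5,2.696) = 0.084875 (Erlang-B)
Carried load = a(1 − B) = 2.696·(1 − 0.084875) = 2.696·0.915125 = 2.4672 E

Final: 2.4672 Erlangs


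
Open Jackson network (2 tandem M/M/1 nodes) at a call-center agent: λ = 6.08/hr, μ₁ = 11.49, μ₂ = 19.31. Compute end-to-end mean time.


Each node sees arrival rate λ = 6.08/hr (tandem ⇒ throughput preserved).
W₁ = 1/(μ₁−λ) = 1/(11.49−6.08) = 0.18484 hr
W₂ = 1/(μ₂−λ) = 1/(19.31−6.08) = 0.07559 hr
W_total = W₁ + W₂ = 0.18484 + 0.07559 = 0.26043 hr

Final: 0.26043 hr


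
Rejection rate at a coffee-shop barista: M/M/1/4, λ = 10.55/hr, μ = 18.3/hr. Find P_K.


ρ = λ/μ = 10.55/18.3 = 0.5765
P_K = (1−ρ)ρ^K/(1−ρ^(K+1)) = (0.4235·0.110460)/(1 − 0.063681)
= 0.046780/0.936319 = 0.049961

Final: 0.049961


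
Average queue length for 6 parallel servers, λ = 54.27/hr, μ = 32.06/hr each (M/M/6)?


a = λ/μ = 1.6928; ρ = a/6 = 0.2821
P₀ = 0.183912
Lq = P₀·a^c·ρ / (c!·(1−ρ)²) = 0.183912·23.52761·0.2821/(720·0.51534)
= 0.003290

Final: 0.003290


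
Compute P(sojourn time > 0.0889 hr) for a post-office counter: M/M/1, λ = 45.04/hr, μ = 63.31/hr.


W ~ Exponential(μ−λ) for M/M/1.
μ − λ = 63.31 − 45.04 = 18.2700
P(W > t) = e^{−(μ−λ)t} = e^{−1.6242} = 0.197069

Final: 0.197069


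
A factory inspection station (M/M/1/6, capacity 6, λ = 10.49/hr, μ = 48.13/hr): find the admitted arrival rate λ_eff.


ρ = 0.2180; P_K = (1−ρ)ρ^6/(1−ρ^7) = 0.00008383
λ_eff = λ(1 − P_K) = 10.49·(1 − 0.00008383) = 10.49·0.999916 = 10.4891 /hr

Final: 10.4891 /hr


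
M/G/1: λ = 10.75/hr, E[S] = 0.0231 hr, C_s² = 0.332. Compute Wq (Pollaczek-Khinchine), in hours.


ρ = λ·E[S] = 10.75·0.0231 = 0.2483
E[S²] = E[S]²(1+C_s²) = 0.0231²·(1+0.332) = 0.0007108
Wq = λ·E[S²]/(2(1−ρ)) = 10.75·0.0007108/(2·0.7517) = 0.005082 hr

Final: 0.005082 hr


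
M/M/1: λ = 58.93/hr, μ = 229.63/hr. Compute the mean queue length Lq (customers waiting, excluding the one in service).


ρ = 58.93/229.63 = 0.2566
Lq = ρ²/(1−ρ) = 0.06586/0.7434 = 0.08860

Final: 0.08860


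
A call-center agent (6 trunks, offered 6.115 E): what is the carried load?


B(6,6.115) = 0.272947 (Erlang-B)
Carried load = a(1 − B) = 6.115·(1 − 0.272947) = 6.115·0.727053 = 4.4459 E

Final: 4.4459 Erlangs


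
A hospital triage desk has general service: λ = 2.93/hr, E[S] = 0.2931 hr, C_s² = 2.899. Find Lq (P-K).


ρ = λ·E[S] = 2.93·0.2931 = 0.8588
Lq = ρ²(1+C_s²)/(2(1−ρ)) = 0.7375·(1+2.899)/(2·0.1412)
= 0.7375·3.8990/0.2824 = 10.18130

Final: 10.18130


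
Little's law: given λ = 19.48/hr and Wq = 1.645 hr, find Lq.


Lq = λWq = 19.48·1.645 = 32.0446

Final: 32.0446


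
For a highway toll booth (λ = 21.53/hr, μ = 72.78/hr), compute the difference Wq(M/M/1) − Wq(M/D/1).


ρ = 21.53/72.78 = 0.2958
Wq(M/M/1) = ρ/(μ−λ) = 0.2958/51.25 = 0.005772 hr
Wq(M/D/1) = ρ/(2(μ−λ)) = 0.002886 hr
Savings = 0.005772 − 0.002886 = 0.002886 hr

Final: 0.002886 hr


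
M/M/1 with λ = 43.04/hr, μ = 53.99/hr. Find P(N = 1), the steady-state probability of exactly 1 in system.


ρ = 43.04/53.99 = 0.7972
P_n = (1−ρ)·ρ^n = (1 − 0.7972)·0.7972^1 = 0.2028·0.797185 = 0.161681

Final: 0.161681


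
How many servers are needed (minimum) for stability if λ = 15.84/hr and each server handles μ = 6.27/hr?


Stability requires cμ > λ ⇔ c > λ/μ.
λ/μ = 15.84/6.27 = 2.5263
Minimum integer c = ⌊2.5263⌋ + 1 = 3
Check: 3·6.27 = 18.81 > 15.84, while 2·6.27 = 12.54 ≤ 15.84

Final: 3 servers


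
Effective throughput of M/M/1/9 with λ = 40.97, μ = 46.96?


ρ = 0.8724; P_K = (1−ρ)ρ^9/(1−ρ^10) = 0.050173
λ_eff = λ(1 − P_K) = 40.97·(1 − 0.050173) = 40.97·0.949827 = 38.9144 /hr

Final: 38.9144 /hr


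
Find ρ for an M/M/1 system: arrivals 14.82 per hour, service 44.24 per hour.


ρ = λ/μ = 14.82/44.24 = 0.3350

Final: 0.3350


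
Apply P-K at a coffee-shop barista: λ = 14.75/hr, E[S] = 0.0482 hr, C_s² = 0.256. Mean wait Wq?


ρ = λ·E[S] = 14.75·0.0482 = 0.7109
E[S²] = E[S]²(1+C_s²) = 0.0482²·(1+0.256) = 0.002918
Wq = λ·E[S²]/(2(1−ρ)) = 14.75·0.002918/(2·0.2891) = 0.07445 hr

Final: 0.07445 hr


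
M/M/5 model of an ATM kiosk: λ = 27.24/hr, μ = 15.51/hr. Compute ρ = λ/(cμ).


ρ = λ/(cμ) = 27.24/(5·15.51) = 27.24/77.55 = 0.3513

Final: 0.3513


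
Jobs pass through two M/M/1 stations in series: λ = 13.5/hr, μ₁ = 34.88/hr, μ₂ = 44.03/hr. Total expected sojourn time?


Each node sees arrival rate λ = 13.5/hr (tandem ⇒ throughput preserved).
W₁ = 1/(μ₁−λ) = 1/(34.88−13.5) = 0.04677 hr
W₂ = 1/(μ₂−λ) = 1/(44.03−13.5) = 0.03275 hr
W_total = W₁ + W₂ = 0.04677 + 0.03275 = 0.07953 hr

Final: 0.07953 hr


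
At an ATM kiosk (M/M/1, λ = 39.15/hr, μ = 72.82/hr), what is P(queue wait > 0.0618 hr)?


ρ = 39.15/72.82 = 0.5376
P(Wq > t) = ρ·e^{−(μ−λ)t} = 0.5376·e^{−2.0808}
= 0.5376·0.124830 = 0.067112

Final: 0.067112


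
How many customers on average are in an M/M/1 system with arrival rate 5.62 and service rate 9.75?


ρ = λ/μ = 5.62/9.75 = 0.5764
L = ρ/(1−ρ) = 0.5764/(1 − 0.5764) = 0.5764/0.4236 = 1.3608

Final: 1.3608


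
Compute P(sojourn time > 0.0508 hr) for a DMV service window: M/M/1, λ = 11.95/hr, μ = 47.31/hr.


W ~ Exponential(μ−λ) for M/M/1.
μ − λ = 47.31 − 11.95 = 35.3600
P(W > t) = e^{−(μ−λ)t} = e^{−1.7963} = 0.165914

Final: 0.165914


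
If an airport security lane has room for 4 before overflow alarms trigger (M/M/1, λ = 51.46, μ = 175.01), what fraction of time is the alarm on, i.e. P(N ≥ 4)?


ρ = 51.46/175.01 = 0.2940
P(N ≥ n) = ρ^n = 0.2940^4 = 0.007475

Final: 0.007475


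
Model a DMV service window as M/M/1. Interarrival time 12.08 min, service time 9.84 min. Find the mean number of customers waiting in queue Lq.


λ = 60/12.08 = 4.9669 /hr
μ = 60/9.84 = 6.0976 /hr
ρ = λ/μ = 4.9669/6.0976 = 0.8146
Lq = ρ²/(1−ρ) = 0.6635/0.1854 = 3.5783

Final: 3.5783


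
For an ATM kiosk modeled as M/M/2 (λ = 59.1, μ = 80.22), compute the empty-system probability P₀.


a = λ/μ = 59.1/80.22 = 0.7367; ρ = a/c = 0.3684
Σ_{k=0}^{1} a^k/k! (terms k=0..1) = 1.00000 + 0.73672 = 1.73672
Tail: a^2/(2!(1−ρ)) = 0.54276/(2·0.6316) = 0.42965
P₀ = 1/(1.73672 + 0.42965) = 1/2.16637 = 0.461602

Final: 0.461602


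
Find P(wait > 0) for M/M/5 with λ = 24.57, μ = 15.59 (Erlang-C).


a = λ/μ = 1.5760; ρ = a/5 = 0.3152
P₀ = 0.206368 (from M/M/c formula)
C(c,a) = [a^c/(c!(1−ρ))]·P₀ = [9.72289/(120·0.6848)]·0.206368
= 0.11832·0.206368 = 0.024417

Final: 0.024417


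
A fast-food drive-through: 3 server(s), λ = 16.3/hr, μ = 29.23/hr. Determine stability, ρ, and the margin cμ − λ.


Total capacity cμ = 3·29.23 = 87.69/hr
ρ = λ/(cμ) = 16.3/87.69 = 0.1859
Stable ⇔ ρ < 1: YES
Spare capacity = cμ − λ = 87.69 − 16.3 = 71.39/hr

Final: ρ = 0.1859; stable; margin = 71.39/hr


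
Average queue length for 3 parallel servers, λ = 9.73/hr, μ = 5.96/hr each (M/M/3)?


a = λ/μ = 1.6326; ρ = a/3 = 0.5442
P₀ = 0.179982
Lq = P₀·a^c·ρ / (c!·(1−ρ)²) = 0.179982·4.35111·0.5442/(6·0.20777)
= 0.34186

Final: 0.34186


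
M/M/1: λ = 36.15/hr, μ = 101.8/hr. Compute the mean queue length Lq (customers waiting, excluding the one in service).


ρ = 36.15/101.8 = 0.3551
Lq = ρ²/(1−ρ) = 0.1261/0.6449 = 0.1955

Final: 0.1955


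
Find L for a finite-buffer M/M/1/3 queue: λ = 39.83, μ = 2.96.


ρ = 39.83/2.96 = 13.4561
L = ρ[1 − (K+1)ρ^K + Kρ^(K+1)] / [(1−ρ)(1−ρ^(K+1))]
Numerator: 13.4561·(1 − 4·2436.440366 + 3·32784.939110) = 1192344.096332
Denominator: (-12.4561)·(-32783.939110) = 408359.403706
L = 1192344.096332/408359.403706 = 2.9198

Final: 2.9198


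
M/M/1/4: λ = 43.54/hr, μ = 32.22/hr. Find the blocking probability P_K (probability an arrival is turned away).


ρ = λ/μ = 43.54/32.22 = 1.3513
P_K = (1−ρ)ρ^K/(1−ρ^(K+1)) = (-0.3513·3.334660)/(1 − 4.506241)
= -1.171581/-3.506241 = 0.334142

Final: 0.334142


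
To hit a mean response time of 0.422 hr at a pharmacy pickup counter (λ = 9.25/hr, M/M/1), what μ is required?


W = 1/(μ−λ) ⇒ μ − λ = 1/W = 1/0.422 = 2.3697
μ = λ + 1/W = 9.25 + 2.3697 = 11.6197 per hr

Final: 11.6197 /hr


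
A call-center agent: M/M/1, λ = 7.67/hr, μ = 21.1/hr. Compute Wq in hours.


ρ = 7.67/21.1 = 0.3635
Wq = ρ/(μ−λ) = 0.3635/(21.1 − 7.67) = 0.3635/13.43 = 0.02707 hr

Final: 0.02707 hr


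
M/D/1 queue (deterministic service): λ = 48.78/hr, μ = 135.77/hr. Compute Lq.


ρ = 48.78/135.77 = 0.3593
M/D/1: Lq = ρ²/(2(1−ρ)) = 0.1291/(2·0.6407) = 0.10074

Final: 0.10074


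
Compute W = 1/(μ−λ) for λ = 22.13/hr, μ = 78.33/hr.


W = 1/(μ−λ) = 1/(78.33 − 22.13) = 1/56.20 = 0.01779 hr

Final: 0.01779 hr


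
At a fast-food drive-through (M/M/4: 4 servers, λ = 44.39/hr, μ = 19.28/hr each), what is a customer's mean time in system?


a = 2.3024; ρ = 0.5756; P₀ = 0.093059
Lq = P₀·a^c·ρ/(c!(1−ρ)²) = 0.34819
Wq = Lq/λ = 0.34819/44.39 = 0.007844 hr
W = Wq + 1/μ = 0.007844 + 0.05187 = 0.05971 hr

Final: 0.05971 hr


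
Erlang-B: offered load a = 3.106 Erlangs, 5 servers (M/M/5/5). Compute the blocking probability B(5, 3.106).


B(c,a) = (a^c/c!) / Σ_{k=0}^{c} a^k/k!
a^5/5! = 2.408940
Σ terms (k=0..5): 1.00000 + 3.10600 + 4.82362 + 4.99405 + 3.87788 + 2.40894 = 20.210492
B = 2.408940/20.210492 = 0.119193

Final: 0.119193


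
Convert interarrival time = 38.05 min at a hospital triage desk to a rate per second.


λ = 1/(interarrival time) in consistent units.
1 second = 0.0166667 min, so λ = 0.0166667/38.05 = 0.0004380 per second

Final: 0.0004380 /sec


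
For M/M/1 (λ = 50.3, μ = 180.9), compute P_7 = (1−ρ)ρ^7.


ρ = 50.3/180.9 = 0.2781
P_n = (1−ρ)·ρ^n = (1 − 0.2781)·0.2781^7 = 0.7219·0.0001285 = 0.00009277

Final: 0.00009277


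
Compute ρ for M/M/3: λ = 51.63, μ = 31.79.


ρ = λ/(cμ) = 51.63/(3·31.79) = 51.63/95.37 = 0.5414

Final: 0.5414


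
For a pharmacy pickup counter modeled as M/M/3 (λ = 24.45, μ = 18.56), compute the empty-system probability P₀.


a = λ/μ = 24.45/18.56 = 1.3173; ρ = a/c = 0.4391
Σ_{k=0}^{2} a^k/k! (terms k=0..2) = 1.00000 + 1.31735 + 0.86770 = 3.18505
Tail: a^3/(3!(1−ρ)) = 2.28614/(6·0.5609) = 0.67933
P₀ = 1/(3.18505 + 0.67933) = 1/3.86438 = 0.258774

Final: 0.258774


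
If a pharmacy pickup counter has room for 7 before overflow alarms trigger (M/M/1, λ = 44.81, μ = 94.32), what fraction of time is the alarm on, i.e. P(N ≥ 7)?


ρ = 44.81/94.32 = 0.4751
P(N ≥ n) = ρ^n = 0.4751^7 = 0.005463

Final: 0.005463


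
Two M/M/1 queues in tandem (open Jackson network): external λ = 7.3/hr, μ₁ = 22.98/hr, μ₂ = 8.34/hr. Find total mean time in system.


Each node sees arrival rate λ = 7.3/hr (tandem ⇒ throughput preserved).
W₁ = 1/(μ₁−λ) = 1/(22.98−7.3) = 0.06378 hr
W₂ = 1/(μ₂−λ) = 1/(8.34−7.3) = 0.96154 hr
W_total = W₁ + W₂ = 0.06378 + 0.96154 = 1.02531 hr

Final: 1.02531 hr


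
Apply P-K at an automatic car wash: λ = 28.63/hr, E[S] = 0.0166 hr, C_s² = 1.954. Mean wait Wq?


ρ = λ·E[S] = 28.63·0.0166 = 0.4753
E[S²] = E[S]²(1+C_s²) = 0.0166²·(1+1.954) = 0.0008140
Wq = λ·E[S²]/(2(1−ρ)) = 28.63·0.0008140/(2·0.5247) = 0.02221 hr

Final: 0.02221 hr


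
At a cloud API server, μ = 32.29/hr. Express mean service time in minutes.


Mean service time = 1/μ = 1/32.29 hour = 0.03097 hour
In minutes: 0.03097 × 60 = 1.8582 min

Final: 1.8582 min


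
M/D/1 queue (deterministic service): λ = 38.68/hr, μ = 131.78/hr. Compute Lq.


ρ = 38.68/131.78 = 0.2935
M/D/1: Lq = ρ²/(2(1−ρ)) = 0.08615/(2·0.7065) = 0.06097

Final: 0.06097


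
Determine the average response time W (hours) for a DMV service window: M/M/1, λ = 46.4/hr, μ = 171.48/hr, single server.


W = 1/(μ−λ) = 1/(171.48 − 46.4) = 1/125.08 = 0.007995 hr

Final: 0.007995 hr


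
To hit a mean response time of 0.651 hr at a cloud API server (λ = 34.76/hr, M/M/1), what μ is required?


W = 1/(μ−λ) ⇒ μ − λ = 1/W = 1/0.651 = 1.5361
μ = λ + 1/W = 34.76 + 1.5361 = 36.2961 per hr

Final: 36.2961 /hr


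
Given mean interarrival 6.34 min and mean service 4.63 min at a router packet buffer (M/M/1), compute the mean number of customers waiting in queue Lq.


λ = 60/6.34 = 9.4637 /hr
μ = 60/4.63 = 12.9590 /hr
ρ = λ/μ = 9.4637/12.9590 = 0.7303
Lq = ρ²/(1−ρ) = 0.5333/0.2697 = 1.9773

Final: 1.9773


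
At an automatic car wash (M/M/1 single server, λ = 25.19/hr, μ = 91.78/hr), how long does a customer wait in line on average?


ρ = 25.19/91.78 = 0.2745
Wq = ρ/(μ−λ) = 0.2745/(91.78 − 25.19) = 0.2745/66.59 = 0.004122 hr

Final: 0.004122 hr


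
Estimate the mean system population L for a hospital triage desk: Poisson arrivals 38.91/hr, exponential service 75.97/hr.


ρ = λ/μ = 38.91/75.97 = 0.5122
L = ρ/(1−ρ) = 0.5122/(1 − 0.5122) = 0.5122/0.4878 = 1.0499

Final: 1.0499


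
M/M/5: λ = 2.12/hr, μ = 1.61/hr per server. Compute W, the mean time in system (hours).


a = 1.3168; ρ = 0.2634; P₀ = 0.267789
Lq = P₀·a^c·ρ/(c!(1−ρ)²) = 0.004287
Wq = Lq/λ = 0.004287/2.12 = 0.002022 hr
W = Wq + 1/μ = 0.002022 + 0.62112 = 0.62314 hr

Final: 0.62314 hr


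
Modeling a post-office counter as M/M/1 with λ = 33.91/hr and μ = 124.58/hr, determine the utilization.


ρ = λ/μ = 33.91/124.58 = 0.2722

Final: 0.2722


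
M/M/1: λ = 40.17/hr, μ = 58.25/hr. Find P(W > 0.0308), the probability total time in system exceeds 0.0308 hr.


W ~ Exponential(μ−λ) for M/M/1.
μ − λ = 58.25 − 40.17 = 18.0800
P(W > t) = e^{−(μ−λ)t} = e^{−0.5569} = 0.573003

Final: 0.573003


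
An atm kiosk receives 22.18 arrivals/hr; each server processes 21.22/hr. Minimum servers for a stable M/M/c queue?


Stability requires cμ > λ ⇔ c > λ/μ.
λ/μ = 22.18/21.22 = 1.0452
Minimum integer c = ⌊1.0452⌋ + 1 = 2
Check: 2·21.22 = 42.44 > 22.18, while 1·21.22 = 21.22 ≤ 22.18

Final: 2 servers


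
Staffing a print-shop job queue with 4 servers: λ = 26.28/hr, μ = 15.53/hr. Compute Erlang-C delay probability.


a = λ/μ = 1.6922; ρ = a/4 = 0.4231
P₀ = 0.181034 (from M/M/c formula)
C(c,a) = [a^c/(c!(1−ρ))]·P₀ = [8.20003/(24·0.5769)]·0.181034
= 0.59220·0.181034 = 0.107208

Final: 0.107208


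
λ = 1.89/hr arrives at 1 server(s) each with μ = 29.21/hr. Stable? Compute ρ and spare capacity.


Total capacity cμ = 1·29.21 = 29.21/hr
ρ = λ/(cμ) = 1.89/29.21 = 0.06470
Stable ⇔ ρ < 1: YES
Spare capacity = cμ − λ = 29.21 − 1.89 = 27.32/hr

Final: ρ = 0.06470; stable; margin = 27.32/hr


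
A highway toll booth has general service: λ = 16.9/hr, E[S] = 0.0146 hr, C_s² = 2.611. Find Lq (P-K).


ρ = λ·E[S] = 16.9·0.0146 = 0.2467
Lq = ρ²(1+C_s²)/(2(1−ρ)) = 0.06088·(1+2.611)/(2·0.7533)
= 0.06088·3.6110/1.5065 = 0.14593

Final: 0.14593


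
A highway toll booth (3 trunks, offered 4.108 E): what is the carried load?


B(3,4.108) = 0.460326 (Erlang-B)
Carried load = a(1 − B) = 4.108·(1 − 0.460326) = 4.108·0.539674 = 2.2170 E

Final: 2.2170 Erlangs


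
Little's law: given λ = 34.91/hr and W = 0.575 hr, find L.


L = λW = 34.91·0.575 = 20.0732

Final: 20.0732


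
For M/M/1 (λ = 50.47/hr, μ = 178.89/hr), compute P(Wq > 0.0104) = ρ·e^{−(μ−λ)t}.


ρ = 50.47/178.89 = 0.2821
P(Wq > t) = ρ·e^{−(μ−λ)t} = 0.2821·e^{−1.3356}
= 0.2821·0.263009 = 0.074202

Final: 0.074202


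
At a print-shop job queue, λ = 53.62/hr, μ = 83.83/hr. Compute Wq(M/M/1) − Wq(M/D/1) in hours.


ρ = 53.62/83.83 = 0.6396
Wq(M/M/1) = ρ/(μ−λ) = 0.6396/30.21 = 0.02117 hr
Wq(M/D/1) = ρ/(2(μ−λ)) = 0.01059 hr
Savings = 0.02117 − 0.01059 = 0.01059 hr

Final: 0.01059 hr


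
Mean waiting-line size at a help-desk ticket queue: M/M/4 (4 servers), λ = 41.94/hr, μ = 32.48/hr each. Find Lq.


a = λ/μ = 1.2913; ρ = a/4 = 0.3228
P₀ = 0.273612
Lq = P₀·a^c·ρ / (c!·(1−ρ)²) = 0.273612·2.78003·0.3228/(24·0.45858)
= 0.02231

Final: 0.02231


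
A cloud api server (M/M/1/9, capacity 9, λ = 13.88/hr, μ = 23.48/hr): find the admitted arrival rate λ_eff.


ρ = 0.5911; P_K = (1−ρ)ρ^9/(1−ρ^10) = 0.003623
λ_eff = λ(1 − P_K) = 13.88·(1 − 0.003623) = 13.88·0.996377 = 13.8297 /hr

Final: 13.8297 /hr


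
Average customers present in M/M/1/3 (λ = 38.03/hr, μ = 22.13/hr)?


ρ = 38.03/22.13 = 1.7185
L = ρ[1 − (K+1)ρ^K + Kρ^(K+1)] / [(1−ρ)(1−ρ^(K+1))]
Numerator: 1.7185·(1 − 4·5.074985 + 3·8.721268) = 11.795428
Denominator: (-0.7185)·(-7.721268) = 5.547590
L = 11.795428/5.547590 = 2.1262

Final: 2.1262


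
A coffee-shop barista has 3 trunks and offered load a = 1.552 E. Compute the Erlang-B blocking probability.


B(c,a) = (a^c/c!) / Σ_{k=0}^{c} a^k/k!
a^3/3! = 0.623051
Σ terms (k=0..3): 1.00000 + 1.55200 + 1.20435 + 0.62305 = 4.379403
B = 0.623051/4.379403 = 0.142269

Final: 0.142269


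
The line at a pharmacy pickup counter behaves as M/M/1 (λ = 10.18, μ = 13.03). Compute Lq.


ρ = 10.18/13.03 = 0.7813
Lq = ρ²/(1−ρ) = 0.6104/0.2187 = 2.7907

Final: 2.7907


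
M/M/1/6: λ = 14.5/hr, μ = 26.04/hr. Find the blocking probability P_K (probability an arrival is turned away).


ρ = λ/μ = 14.5/26.04 = 0.5568
P_K = (1−ρ)ρ^K/(1−ρ^(K+1)) = (0.4432·0.029810)/(1 − 0.016599)
= 0.013211/0.983401 = 0.013434

Final: 0.013434


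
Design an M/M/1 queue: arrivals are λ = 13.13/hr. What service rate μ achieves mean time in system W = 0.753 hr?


W = 1/(μ−λ) ⇒ μ − λ = 1/W = 1/0.753 = 1.3280
μ = λ + 1/W = 13.13 + 1.3280 = 14.4580 per hr

Final: 14.4580 /hr


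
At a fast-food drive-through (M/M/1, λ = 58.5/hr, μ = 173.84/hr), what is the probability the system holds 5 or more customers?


ρ = 58.5/173.84 = 0.3365
P(N ≥ n) = ρ^n = 0.3365^5 = 0.004315

Final: 0.004315


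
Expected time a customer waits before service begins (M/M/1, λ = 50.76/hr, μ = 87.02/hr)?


ρ = 50.76/87.02 = 0.5833
Wq = ρ/(μ−λ) = 0.5833/(87.02 − 50.76) = 0.5833/36.26 = 0.01609 hr

Final: 0.01609 hr


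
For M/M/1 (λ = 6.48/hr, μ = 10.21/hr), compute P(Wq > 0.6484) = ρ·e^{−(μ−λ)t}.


ρ = 6.48/10.21 = 0.6347
P(Wq > t) = ρ·e^{−(μ−λ)t} = 0.6347·e^{−2.4185}
= 0.6347·0.089052 = 0.056519

Final: 0.056519


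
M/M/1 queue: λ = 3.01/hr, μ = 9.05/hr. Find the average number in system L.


ρ = λ/μ = 3.01/9.05 = 0.3326
L = ρ/(1−ρ) = 0.3326/(1 − 0.3326) = 0.3326/0.6674 = 0.4983

Final: 0.4983


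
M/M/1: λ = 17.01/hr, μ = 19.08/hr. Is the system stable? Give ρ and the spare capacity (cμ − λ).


Total capacity cμ = 1·19.08 = 19.08/hr
ρ = λ/(cμ) = 17.01/19.08 = 0.8915
Stable ⇔ ρ < 1: YES
Spare capacity = cμ − λ = 19.08 − 17.01 = 2.07/hr

Final: ρ = 0.8915; stable; margin = 2.07/hr


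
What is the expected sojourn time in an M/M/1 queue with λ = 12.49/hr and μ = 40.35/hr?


W = 1/(μ−λ) = 1/(40.35 − 12.49) = 1/27.86 = 0.03589 hr

Final: 0.03589 hr


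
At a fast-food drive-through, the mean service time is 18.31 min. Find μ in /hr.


μ = 1/(service time) in consistent units.
1 hour = 60 min, so μ = 60/18.31 = 3.2769 per hour

Final: 3.2769 /hr


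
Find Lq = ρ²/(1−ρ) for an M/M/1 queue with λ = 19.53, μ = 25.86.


ρ = 19.53/25.86 = 0.7552
Lq = ρ²/(1−ρ) = 0.5704/0.2448 = 2.3301

Final: 2.3301


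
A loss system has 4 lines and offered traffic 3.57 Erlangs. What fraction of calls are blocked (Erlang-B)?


B(c,a) = (a^c/c!) / Σ_{k=0}^{c} a^k/k!
a^4/4! = 6.768020
Σ terms (k=0..4): 1.00000 + 3.57000 + 6.37245 + 7.58322 + 6.76802 = 25.293685
B = 6.768020/25.293685 = 0.267577

Final: 0.267577


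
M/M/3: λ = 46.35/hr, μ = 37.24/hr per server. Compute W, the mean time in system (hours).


a = 1.2446; ρ = 0.4149; P₀ = 0.280240
Lq = P₀·a^c·ρ/(c!(1−ρ)²) = 0.10912
Wq = Lq/λ = 0.10912/46.35 = 0.002354 hr
W = Wq + 1/μ = 0.002354 + 0.02685 = 0.02921 hr

Final: 0.02921 hr


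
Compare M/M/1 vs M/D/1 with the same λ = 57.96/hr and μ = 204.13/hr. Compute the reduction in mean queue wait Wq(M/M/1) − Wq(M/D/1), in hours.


ρ = 57.96/204.13 = 0.2839
Wq(M/M/1) = ρ/(μ−λ) = 0.2839/146.17 = 0.001943 hr
Wq(M/D/1) = ρ/(2(μ−λ)) = 0.0009713 hr
Savings = 0.001943 − 0.0009713 = 0.0009713 hr

Final: 0.0009713 hr


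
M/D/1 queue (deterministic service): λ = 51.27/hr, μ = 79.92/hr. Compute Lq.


ρ = 51.27/79.92 = 0.6415
M/D/1: Lq = ρ²/(2(1−ρ)) = 0.4115/(2·0.3585) = 0.57401

Final: 0.57401


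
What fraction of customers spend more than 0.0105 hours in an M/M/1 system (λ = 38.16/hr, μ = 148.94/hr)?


W ~ Exponential(μ−λ) for M/M/1.
μ − λ = 148.94 − 38.16 = 110.7800
P(W > t) = e^{−(μ−λ)t} = e^{−1.1632} = 0.312488

Final: 0.312488


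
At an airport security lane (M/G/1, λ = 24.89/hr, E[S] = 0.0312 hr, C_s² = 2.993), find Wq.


ρ = λ·E[S] = 24.89·0.0312 = 0.7766
E[S²] = E[S]²(1+C_s²) = 0.0312²·(1+2.993) = 0.003887
Wq = λ·E[S²]/(2(1−ρ)) = 24.89·0.003887/(2·0.2234) = 0.21650 hr

Final: 0.21650 hr


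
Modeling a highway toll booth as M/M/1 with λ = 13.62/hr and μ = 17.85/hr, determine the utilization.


ρ = λ/μ = 13.62/17.85 = 0.7630

Final: 0.7630


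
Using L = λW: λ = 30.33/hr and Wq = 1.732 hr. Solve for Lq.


Lq = λWq = 30.33·1.732 = 52.5316

Final: 52.5316


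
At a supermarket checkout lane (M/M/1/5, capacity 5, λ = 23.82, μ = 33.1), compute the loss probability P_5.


ρ = λ/μ = 23.82/33.1 = 0.7196
P_K = (1−ρ)ρ^K/(1−ρ^(K+1)) = (0.2804·0.193005)/(1 − 0.138894)
= 0.054111/0.861106 = 0.062839

Final: 0.062839


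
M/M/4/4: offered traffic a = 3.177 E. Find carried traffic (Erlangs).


B(4,3.177) = 0.225633 (Erlang-B)
Carried load = a(1 − B) = 3.177·(1 − 0.225633) = 3.177·0.774367 = 2.4602 E

Final: 2.4602 Erlangs


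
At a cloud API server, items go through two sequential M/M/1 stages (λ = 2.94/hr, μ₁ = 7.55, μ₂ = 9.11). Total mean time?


Each node sees arrival rate λ = 2.94/hr (tandem ⇒ throughput preserved).
W₁ = 1/(μ₁−λ) = 1/(7.55−2.94) = 0.21692 hr
W₂ = 1/(μ₂−λ) = 1/(9.11−2.94) = 0.16207 hr
W_total = W₁ + W₂ = 0.21692 + 0.16207 = 0.37899 hr

Final: 0.37899 hr


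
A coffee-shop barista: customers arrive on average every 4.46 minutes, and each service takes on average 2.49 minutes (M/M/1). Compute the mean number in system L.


λ = 60/4.46 = 13.4529 /hr
μ = 60/2.49 = 24.0964 /hr
ρ = λ/μ = 13.4529/24.0964 = 0.5583
L = ρ/(1−ρ) = 0.5583/0.4417 = 1.2640

Final: 1.2640


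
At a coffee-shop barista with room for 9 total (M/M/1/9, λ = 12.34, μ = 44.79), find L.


ρ = 12.34/44.79 = 0.2755
L = ρ[1 − (K+1)ρ^K + Kρ^(K+1)] / [(1−ρ)(1−ρ^(K+1))]
Numerator: 0.2755·(1 − 10·0.000009145 + 9·0.000002520) = 0.275489
Denominator: (0.7245)·(0.999997) = 0.724490
L = 0.275489/0.724490 = 0.3803

Final: 0.3803


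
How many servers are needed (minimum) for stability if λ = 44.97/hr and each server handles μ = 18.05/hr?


Stability requires cμ > λ ⇔ c > λ/μ.
λ/μ = 44.97/18.05 = 2.4914
Minimum integer c = ⌊2.4914⌋ + 1 = 3
Check: 3·18.05 = 54.15 > 44.97, while 2·18.05 = 36.10 ≤ 44.97

Final: 3 servers


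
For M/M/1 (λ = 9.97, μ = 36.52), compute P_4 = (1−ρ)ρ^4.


ρ = 9.97/36.52 = 0.2730
P_n = (1−ρ)·ρ^n = (1 − 0.2730)·0.2730^4 = 0.7270·0.005555 = 0.004038

Final: 0.004038


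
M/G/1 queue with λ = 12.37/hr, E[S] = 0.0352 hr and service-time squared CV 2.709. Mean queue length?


ρ = λ·E[S] = 12.37·0.0352 = 0.4354
Lq = ρ²(1+C_s²)/(2(1−ρ)) = 0.1896·(1+2.709)/(2·0.5646)
= 0.1896·3.7090/1.1292 = 0.62277

Final: 0.62277


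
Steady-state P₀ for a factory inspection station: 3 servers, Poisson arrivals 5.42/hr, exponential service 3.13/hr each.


a = λ/μ = 5.42/3.13 = 1.7316; ρ = a/c = 0.5772
Σ_{k=0}^{2} a^k/k! (terms k=0..2) = 1.00000 + 1.73163 + 1.49927 = 4.23090
Tail: a^3/(3!(1−ρ)) = 5.19236/(6·0.4228) = 2.04686
P₀ = 1/(4.23090 + 2.04686) = 1/6.27776 = 0.159292

Final: 0.159292


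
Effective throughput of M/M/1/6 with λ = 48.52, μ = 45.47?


ρ = 1.0671; P_K = (1−ρ)ρ^6/(1−ρ^7) = 0.172121
λ_eff = λ(1 − P_K) = 48.52·(1 − 0.172121) = 48.52·0.827879 = 40.1687 /hr

Final: 40.1687 /hr


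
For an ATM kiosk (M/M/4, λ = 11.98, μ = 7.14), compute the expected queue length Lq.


a = λ/μ = 1.6779; ρ = a/4 = 0.4195
P₀ = 0.183769
Lq = P₀·a^c·ρ / (c!·(1−ρ)²) = 0.183769·7.92564·0.4195/(24·0.33702)
= 0.07553

Final: 0.07553


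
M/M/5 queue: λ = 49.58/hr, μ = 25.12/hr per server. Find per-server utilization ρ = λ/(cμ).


ρ = λ/(cμ) = 49.58/(5·25.12) = 49.58/125.60 = 0.3947

Final: 0.3947


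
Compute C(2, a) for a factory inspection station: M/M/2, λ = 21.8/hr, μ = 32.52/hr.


a = λ/μ = 0.6704; ρ = a/2 = 0.3352
P₀ = 0.497927 (from M/M/c formula)
C(c,a) = [a^c/(c!(1−ρ))]·P₀ = [0.44938/(2·0.6648)]·0.497927
= 0.33797·0.497927 = 0.168284

Final: 0.168284


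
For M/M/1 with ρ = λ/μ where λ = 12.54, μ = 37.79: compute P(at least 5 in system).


ρ = 12.54/37.79 = 0.3318
P(N ≥ n) = ρ^n = 0.3318^5 = 0.004023

Final: 0.004023


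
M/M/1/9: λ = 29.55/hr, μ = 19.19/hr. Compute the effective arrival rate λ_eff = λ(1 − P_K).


ρ = 1.5399; P_K = (1−ρ)ρ^9/(1−ρ^10) = 0.355333
λ_eff = λ(1 − P_K) = 29.55·(1 − 0.355333) = 29.55·0.644667 = 19.0499 /hr

Final: 19.0499 /hr


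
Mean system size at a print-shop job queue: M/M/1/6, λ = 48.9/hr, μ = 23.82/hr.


ρ = 48.9/23.82 = 2.0529
L = ρ[1 − (K+1)ρ^K + Kρ^(K+1)] / [(1−ρ)(1−ρ^(K+1))]
Numerator: 2.0529·(1 − 7·74.851863 + 6·153.663144) = 819.138278
Denominator: (-1.0529)·(-152.663144) = 160.738524
L = 819.138278/160.738524 = 5.0961

Final: 5.0961


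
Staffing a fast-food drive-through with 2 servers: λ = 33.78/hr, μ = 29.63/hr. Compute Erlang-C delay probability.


a = λ/μ = 1.1401; ρ = a/2 = 0.5700
P₀ = 0.273861 (from M/M/c formula)
C(c,a) = [a^c/(c!(1−ρ))]·P₀ = [1.29974/(2·0.4300)]·0.273861
= 1.51143·0.273861 = 0.413921

Final: 0.413921
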